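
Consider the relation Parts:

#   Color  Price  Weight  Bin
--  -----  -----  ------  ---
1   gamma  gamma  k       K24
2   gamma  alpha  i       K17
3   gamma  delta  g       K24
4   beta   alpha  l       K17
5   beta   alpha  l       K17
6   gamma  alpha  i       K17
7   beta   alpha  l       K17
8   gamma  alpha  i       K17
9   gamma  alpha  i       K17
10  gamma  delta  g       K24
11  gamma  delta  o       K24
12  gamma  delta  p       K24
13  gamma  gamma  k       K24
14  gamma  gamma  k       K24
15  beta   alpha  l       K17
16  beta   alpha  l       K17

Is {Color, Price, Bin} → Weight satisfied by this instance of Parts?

No

(Color=gamma, Price=gamma, Bin=K24): rows 1, 13, 14 → Weight = k, k, k ✓
(Color=gamma, Price=alpha, Bin=K17): rows 2, 6, 8, 9 → Weight = i, i, i, i ✓
(Color=gamma, Price=delta, Bin=K24): rows 3, 10, 11, 12 → Weight takes values {g, o, p} — violation
(Color=beta, Price=alpha, Bin=K17): rows 4, 5, 7, 15, 16 → Weight = l, l, l, l, l ✓
Two rows agree on {Color, Price, Bin} but differ on Weight, so {Color, Price, Bin} → Weight does not hold.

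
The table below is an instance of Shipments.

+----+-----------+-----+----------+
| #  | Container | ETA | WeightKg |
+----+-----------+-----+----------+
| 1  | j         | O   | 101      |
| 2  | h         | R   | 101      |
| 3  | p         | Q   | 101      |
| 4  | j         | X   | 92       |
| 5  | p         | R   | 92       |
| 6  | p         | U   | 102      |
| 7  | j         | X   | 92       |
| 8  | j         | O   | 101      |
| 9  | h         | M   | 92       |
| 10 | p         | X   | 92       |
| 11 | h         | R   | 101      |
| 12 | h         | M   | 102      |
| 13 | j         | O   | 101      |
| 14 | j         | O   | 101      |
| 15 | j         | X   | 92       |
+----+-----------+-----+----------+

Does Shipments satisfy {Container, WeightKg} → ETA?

No

(Container=j, WeightKg=101): rows 1, 8, 13, 14 → ETA = O, O, O, O ✓
(Container=h, WeightKg=101): rows 2, 11 → ETA = R, R ✓
(Container=p, WeightKg=101): row 3 → ETA = Q ✓
(Container=j, WeightKg=92): rows 4, 7, 15 → ETA = X, X, X ✓
(Container=p, WeightKg=92): rows 5, 10 → ETA takes values {R, X} — violation
(Container=p, WeightKg=102): row 6 → ETA = U ✓
(Container=h, WeightKg=92): row 9 → ETA = M ✓
(Container=h, WeightKg=102): row 12 → ETA = M ✓
Two rows agree on {Container, WeightKg} but differ on ETA, so {Container, WeightKg} → ETA does not hold.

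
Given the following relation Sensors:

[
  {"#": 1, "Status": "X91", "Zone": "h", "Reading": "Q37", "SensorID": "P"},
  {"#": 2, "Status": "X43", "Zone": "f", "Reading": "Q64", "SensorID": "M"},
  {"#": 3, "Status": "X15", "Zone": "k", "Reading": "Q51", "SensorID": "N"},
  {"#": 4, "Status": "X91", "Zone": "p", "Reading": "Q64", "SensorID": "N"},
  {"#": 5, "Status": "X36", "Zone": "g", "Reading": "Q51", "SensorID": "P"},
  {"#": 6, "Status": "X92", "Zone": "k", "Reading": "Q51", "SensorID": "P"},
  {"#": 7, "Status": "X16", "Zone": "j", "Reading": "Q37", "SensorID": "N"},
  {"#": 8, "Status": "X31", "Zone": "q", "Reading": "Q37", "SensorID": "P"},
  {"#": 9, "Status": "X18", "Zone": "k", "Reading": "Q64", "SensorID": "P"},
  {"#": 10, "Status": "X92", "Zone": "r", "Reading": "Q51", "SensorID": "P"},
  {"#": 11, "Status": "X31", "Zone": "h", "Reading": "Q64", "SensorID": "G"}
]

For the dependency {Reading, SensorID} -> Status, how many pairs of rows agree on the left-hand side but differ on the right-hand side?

(Reading=Q37, SensorID=P): violating pairs (1,8) — 1 pair.
(Reading=Q51, SensorID=P): violating pairs (5,6), (5,10) — 2 pairs.

3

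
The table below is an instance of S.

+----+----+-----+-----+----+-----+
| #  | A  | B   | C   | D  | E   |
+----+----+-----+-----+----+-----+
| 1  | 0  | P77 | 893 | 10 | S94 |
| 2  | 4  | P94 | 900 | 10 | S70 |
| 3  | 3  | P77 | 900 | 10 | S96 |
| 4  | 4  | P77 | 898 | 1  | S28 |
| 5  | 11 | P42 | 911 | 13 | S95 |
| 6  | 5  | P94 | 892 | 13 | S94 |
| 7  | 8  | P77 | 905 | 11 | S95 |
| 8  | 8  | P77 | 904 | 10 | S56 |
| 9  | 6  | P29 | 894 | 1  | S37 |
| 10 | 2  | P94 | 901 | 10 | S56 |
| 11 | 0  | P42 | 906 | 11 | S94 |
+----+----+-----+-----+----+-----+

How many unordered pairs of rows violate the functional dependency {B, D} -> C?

(B=P77, D=10): violating pairs (1,3), (1,8), (3,8) — 3 pairs.
(B=P94, D=10): violating pairs (2,10) — 1 pair.

4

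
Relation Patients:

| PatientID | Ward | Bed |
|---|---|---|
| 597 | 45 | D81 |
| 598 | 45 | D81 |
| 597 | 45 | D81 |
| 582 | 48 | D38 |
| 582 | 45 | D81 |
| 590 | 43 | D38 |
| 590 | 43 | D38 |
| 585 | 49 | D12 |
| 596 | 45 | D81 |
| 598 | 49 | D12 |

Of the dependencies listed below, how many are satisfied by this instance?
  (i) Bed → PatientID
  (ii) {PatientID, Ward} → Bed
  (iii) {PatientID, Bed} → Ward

2

(i) Bed → PatientID: Bed=D81: 5 rows → PatientID takes values {597, 598, 582, 596} — violation; Bed=D38: 3 rows → PatientID takes values {582, 590} — violation; Bed=D12: 2 rows → PatientID takes values {585, 598} — violation — fails.
(ii) {PatientID, Ward} → Bed: every LHS value maps to a single RHS value — holds.
(iii) {PatientID, Bed} → Ward: every LHS value maps to a single RHS value — holds.
2 of the 3 dependencies hold.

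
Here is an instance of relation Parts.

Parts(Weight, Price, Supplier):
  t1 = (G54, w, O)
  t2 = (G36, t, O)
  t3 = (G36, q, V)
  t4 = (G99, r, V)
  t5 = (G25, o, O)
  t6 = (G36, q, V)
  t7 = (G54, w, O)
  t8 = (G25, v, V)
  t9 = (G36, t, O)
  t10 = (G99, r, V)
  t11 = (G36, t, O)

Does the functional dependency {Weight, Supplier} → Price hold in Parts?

Yes

(Weight=G54, Supplier=O): rows 1, 7 → Price = w, w ✓
(Weight=G36, Supplier=O): rows 2, 9, 11 → Price = t, t, t ✓
(Weight=G36, Supplier=V): rows 3, 6 → Price = q, q ✓
(Weight=G99, Supplier=V): rows 4, 10 → Price = r, r ✓
(Weight=G25, Supplier=O): row 5 → Price = o ✓
(Weight=G25, Supplier=V): row 8 → Price = v ✓
Every {Weight, Supplier} value is associated with a single Price value, so {Weight, Supplier} → Price holds.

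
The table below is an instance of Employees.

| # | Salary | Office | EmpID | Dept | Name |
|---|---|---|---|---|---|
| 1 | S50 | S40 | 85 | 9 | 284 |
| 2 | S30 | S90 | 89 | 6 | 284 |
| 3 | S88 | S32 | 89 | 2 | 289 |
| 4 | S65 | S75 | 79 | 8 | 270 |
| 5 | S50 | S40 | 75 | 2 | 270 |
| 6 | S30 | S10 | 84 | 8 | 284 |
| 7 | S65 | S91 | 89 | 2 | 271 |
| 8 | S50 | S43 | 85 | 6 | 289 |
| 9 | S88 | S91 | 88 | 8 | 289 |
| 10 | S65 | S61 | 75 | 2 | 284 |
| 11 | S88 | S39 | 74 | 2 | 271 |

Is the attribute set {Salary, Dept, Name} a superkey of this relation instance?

Yes

All 11 rows have distinct {Salary, Dept, Name} values, so {Salary, Dept, Name} → (all attributes) holds and {Salary, Dept, Name} is a superkey.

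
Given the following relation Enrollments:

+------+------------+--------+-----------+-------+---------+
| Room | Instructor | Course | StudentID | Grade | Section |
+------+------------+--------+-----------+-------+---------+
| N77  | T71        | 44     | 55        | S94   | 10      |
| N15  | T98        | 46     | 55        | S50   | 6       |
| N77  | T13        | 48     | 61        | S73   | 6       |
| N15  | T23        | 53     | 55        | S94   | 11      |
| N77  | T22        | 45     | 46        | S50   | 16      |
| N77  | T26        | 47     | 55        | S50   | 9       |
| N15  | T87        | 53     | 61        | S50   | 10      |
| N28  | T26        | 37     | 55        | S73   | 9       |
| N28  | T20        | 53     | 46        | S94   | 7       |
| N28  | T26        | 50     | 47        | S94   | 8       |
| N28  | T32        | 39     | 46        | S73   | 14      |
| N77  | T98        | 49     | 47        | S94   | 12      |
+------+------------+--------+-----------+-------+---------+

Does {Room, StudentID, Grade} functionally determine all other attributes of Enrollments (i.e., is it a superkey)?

Yes

All 12 rows have distinct {Room, StudentID, Grade} values, so {Room, StudentID, Grade} → (all attributes) holds and {Room, StudentID, Grade} is a superkey.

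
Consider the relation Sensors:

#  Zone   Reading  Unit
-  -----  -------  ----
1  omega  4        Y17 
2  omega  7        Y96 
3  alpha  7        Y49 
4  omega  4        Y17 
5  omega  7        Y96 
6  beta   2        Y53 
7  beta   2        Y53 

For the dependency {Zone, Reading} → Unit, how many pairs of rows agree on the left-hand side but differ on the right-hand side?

0

(Zone=omega, Reading=4): all 2 rows agree on Unit — 0 pairs.
(Zone=omega, Reading=7): all 2 rows agree on Unit — 0 pairs.
(Zone=beta, Reading=2): all 2 rows agree on Unit — 0 pairs.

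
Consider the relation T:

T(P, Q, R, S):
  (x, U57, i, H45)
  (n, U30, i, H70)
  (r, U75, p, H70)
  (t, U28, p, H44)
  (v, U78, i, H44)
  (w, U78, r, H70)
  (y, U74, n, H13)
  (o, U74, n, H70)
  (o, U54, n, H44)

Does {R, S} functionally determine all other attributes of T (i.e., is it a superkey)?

Yes

All 9 rows have distinct {R, S} values, so {R, S} → (all attributes) holds and {R, S} is a superkey.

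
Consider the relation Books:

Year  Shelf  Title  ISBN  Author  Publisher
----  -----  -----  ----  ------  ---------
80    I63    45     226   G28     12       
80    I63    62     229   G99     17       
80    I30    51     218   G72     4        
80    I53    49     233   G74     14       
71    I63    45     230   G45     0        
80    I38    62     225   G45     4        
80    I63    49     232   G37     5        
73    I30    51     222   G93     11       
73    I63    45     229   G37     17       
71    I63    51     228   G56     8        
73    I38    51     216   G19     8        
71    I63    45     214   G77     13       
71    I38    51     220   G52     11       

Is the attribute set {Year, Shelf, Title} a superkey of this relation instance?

Two distinct rows share (Year=71, Shelf=I63, Title=45), so {Year, Shelf, Title} does not determine every attribute — not a superkey.

No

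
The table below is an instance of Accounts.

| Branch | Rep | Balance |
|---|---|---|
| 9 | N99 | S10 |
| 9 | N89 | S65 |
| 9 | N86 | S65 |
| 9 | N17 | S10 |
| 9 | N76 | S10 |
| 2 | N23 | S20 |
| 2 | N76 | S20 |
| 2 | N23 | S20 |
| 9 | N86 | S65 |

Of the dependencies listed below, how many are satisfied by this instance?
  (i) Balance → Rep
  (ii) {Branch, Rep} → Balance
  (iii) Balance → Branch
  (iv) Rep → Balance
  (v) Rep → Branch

2

(i) Balance → Rep: Balance=S10: 3 rows → Rep takes values {N99, N17, N76} — violation; Balance=S65: 3 rows → Rep takes values {N89, N86} — violation; Balance=S20: 3 rows → Rep takes values {N23, N76} — violation — fails.
(ii) {Branch, Rep} → Balance: every LHS value maps to a single RHS value — holds.
(iii) Balance → Branch: every LHS value maps to a single RHS value — holds.
(iv) Rep → Balance: Rep=N76: 2 rows → Balance takes values {S10, S20} — violation — fails.
(v) Rep → Branch: Rep=N76: 2 rows → Branch takes values {9, 2} — violation — fails.
2 of the 5 dependencies hold.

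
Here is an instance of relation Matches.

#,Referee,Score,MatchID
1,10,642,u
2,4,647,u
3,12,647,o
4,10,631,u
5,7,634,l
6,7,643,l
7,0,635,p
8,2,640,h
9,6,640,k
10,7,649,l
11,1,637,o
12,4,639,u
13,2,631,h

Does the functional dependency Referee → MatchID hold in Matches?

Yes

Referee=10: rows 1, 4 → MatchID = u, u ✓
Referee=4: rows 2, 12 → MatchID = u, u ✓
Referee=12: row 3 → MatchID = o ✓
Referee=7: rows 5, 6, 10 → MatchID = l, l, l ✓
Referee=0: row 7 → MatchID = p ✓
Referee=2: rows 8, 13 → MatchID = h, h ✓
Referee=6: row 9 → MatchID = k ✓
Referee=1: row 11 → MatchID = o ✓
Every Referee value is associated with a single MatchID value, so Referee → MatchID holds.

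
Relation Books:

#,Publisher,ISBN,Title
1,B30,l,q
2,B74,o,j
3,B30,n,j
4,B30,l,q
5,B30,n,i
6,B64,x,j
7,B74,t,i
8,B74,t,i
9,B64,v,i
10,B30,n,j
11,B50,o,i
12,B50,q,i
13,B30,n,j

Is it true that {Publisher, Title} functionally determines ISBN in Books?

(Publisher=B30, Title=q): rows 1, 4 → ISBN = l, l ✓
(Publisher=B74, Title=j): row 2 → ISBN = o ✓
(Publisher=B30, Title=j): rows 3, 10, 13 → ISBN = n, n, n ✓
(Publisher=B30, Title=i): row 5 → ISBN = n ✓
(Publisher=B64, Title=j): row 6 → ISBN = x ✓
(Publisher=B74, Title=i): rows 7, 8 → ISBN = t, t ✓
(Publisher=B64, Title=i): row 9 → ISBN = v ✓
(Publisher=B50, Title=i): rows 11, 12 → ISBN takes values {o, q} — violation
Two rows agree on {Publisher, Title} but differ on ISBN, so {Publisher, Title} -> ISBN does not hold.

No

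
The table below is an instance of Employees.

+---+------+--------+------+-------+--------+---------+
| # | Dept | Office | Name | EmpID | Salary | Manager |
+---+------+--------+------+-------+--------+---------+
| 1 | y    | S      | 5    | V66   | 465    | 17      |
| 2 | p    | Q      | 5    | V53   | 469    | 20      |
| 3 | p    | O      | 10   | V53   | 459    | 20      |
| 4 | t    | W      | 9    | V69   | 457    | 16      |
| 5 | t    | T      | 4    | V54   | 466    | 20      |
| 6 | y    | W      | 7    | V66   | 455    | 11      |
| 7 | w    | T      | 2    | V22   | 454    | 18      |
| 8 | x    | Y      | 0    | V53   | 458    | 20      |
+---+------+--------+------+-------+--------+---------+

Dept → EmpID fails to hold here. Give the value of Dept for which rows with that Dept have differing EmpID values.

t

Dept=y: rows 1, 6 → EmpID = V66, V66 ✓
Dept=p: rows 2, 3 → EmpID = V53, V53 ✓
Dept=t: rows 4, 5 → EmpID takes values {V69, V54} — violation
Dept=w: row 7 → EmpID = V22 ✓
Dept=x: row 8 → EmpID = V53 ✓
The only Dept value with inconsistent EmpID is Dept=t.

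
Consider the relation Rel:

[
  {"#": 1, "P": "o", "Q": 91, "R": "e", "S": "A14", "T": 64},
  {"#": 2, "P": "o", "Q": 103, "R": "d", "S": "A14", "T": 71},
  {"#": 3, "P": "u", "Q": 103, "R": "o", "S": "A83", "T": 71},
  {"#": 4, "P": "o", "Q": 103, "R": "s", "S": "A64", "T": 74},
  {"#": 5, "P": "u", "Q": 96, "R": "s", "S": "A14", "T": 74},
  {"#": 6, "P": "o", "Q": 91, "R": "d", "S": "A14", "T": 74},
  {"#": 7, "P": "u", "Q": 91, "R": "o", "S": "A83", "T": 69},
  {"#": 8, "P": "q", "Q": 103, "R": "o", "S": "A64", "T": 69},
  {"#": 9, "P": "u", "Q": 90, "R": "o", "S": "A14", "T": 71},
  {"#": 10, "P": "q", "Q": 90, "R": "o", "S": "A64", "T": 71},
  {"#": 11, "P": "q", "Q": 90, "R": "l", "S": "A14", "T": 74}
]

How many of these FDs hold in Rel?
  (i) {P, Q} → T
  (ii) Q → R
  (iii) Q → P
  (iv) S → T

(i) {P, Q} → T: (P=o, Q=91): rows 1, 6 → T takes values {64, 74} — violation; (P=o, Q=103): rows 2, 4 → T takes values {71, 74} — violation; (P=q, Q=90): rows 10, 11 → T takes values {71, 74} — violation — fails.
(ii) Q → R: Q=91: rows 1, 6, 7 → R takes values {e, d, o} — violation; Q=103: rows 2, 3, 4, 8 → R takes values {d, o, s} — violation; Q=90: rows 9, 10, 11 → R takes values {o, l} — violation — fails.
(iii) Q → P: Q=91: rows 1, 6, 7 → P takes values {o, u} — violation; Q=103: rows 2, 3, 4, 8 → P takes values {o, u, q} — violation; Q=90: rows 9, 10, 11 → P takes values {u, q} — violation — fails.
(iv) S → T: S=A14: rows 1, 2, 5, 6, 9, 11 → T takes values {64, 71, 74} — violation; S=A83: rows 3, 7 → T takes values {71, 69} — violation; S=A64: rows 4, 8, 10 → T takes values {74, 69, 71} — violation — fails.
None of the 4 dependencies hold.

0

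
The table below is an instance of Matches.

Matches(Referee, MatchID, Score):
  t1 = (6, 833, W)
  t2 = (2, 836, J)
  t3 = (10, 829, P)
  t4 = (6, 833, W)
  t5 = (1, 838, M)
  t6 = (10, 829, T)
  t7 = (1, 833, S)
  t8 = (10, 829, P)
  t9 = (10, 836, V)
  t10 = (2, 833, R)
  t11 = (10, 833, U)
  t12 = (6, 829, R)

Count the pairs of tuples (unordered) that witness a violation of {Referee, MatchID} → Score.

(Referee=6, MatchID=833): all 2 rows agree on Score — 0 pairs.
(Referee=10, MatchID=829): violating pairs (3,6), (6,8) — 2 pairs.

2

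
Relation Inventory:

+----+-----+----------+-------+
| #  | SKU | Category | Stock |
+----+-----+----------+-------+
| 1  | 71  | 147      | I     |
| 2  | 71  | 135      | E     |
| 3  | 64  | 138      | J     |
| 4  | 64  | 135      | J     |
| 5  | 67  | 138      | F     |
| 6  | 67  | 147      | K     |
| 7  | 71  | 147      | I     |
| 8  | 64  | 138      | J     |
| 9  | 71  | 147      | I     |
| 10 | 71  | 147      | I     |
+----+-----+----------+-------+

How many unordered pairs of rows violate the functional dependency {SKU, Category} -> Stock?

(SKU=71, Category=147): all 4 rows agree on Stock — 0 pairs.
(SKU=64, Category=138): all 2 rows agree on Stock — 0 pairs.

0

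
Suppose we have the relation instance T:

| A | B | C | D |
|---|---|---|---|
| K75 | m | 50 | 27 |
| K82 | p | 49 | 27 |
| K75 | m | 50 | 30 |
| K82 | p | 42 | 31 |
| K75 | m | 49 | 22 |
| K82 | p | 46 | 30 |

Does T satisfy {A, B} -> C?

(A=K75, B=m): 3 rows → C takes values {50, 49} — violation
(A=K82, B=p): 3 rows → C takes values {49, 42, 46} — violation
Two rows agree on {A, B} but differ on C, so {A, B} -> C does not hold.

No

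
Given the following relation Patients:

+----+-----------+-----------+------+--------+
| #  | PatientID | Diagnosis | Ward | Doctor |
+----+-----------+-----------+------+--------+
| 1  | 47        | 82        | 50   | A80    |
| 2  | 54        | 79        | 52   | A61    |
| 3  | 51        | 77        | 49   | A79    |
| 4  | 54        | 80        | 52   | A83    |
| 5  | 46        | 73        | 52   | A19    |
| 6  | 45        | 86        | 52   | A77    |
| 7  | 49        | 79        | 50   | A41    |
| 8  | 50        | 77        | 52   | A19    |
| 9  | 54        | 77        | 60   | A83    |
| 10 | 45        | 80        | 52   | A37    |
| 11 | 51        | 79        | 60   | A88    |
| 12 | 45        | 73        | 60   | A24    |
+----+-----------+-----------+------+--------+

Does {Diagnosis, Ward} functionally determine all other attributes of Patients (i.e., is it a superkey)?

Rows 4 and 10 have the same {Diagnosis, Ward} value (Diagnosis=80, Ward=52) but are distinct tuples, so {Diagnosis, Ward} does not determine every attribute — not a superkey.

No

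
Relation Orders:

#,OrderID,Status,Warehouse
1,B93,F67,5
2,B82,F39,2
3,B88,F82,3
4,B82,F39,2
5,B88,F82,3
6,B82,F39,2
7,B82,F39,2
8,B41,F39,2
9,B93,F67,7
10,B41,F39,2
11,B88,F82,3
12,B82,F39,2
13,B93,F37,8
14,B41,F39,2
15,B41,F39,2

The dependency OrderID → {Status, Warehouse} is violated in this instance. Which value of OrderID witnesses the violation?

B93

OrderID=B93: rows 1, 9, 13 → {Status,Warehouse} takes values {(F67, 5), (F67, 7), (F37, 8)} — violation
OrderID=B82: rows 2, 4, 6, 7, 12 → {Status,Warehouse} = (F39, 2), (F39, 2), (F39, 2), (F39, 2), (F39, 2) ✓
OrderID=B88: rows 3, 5, 11 → {Status,Warehouse} = (F82, 3), (F82, 3), (F82, 3) ✓
OrderID=B41: rows 8, 10, 14, 15 → {Status,Warehouse} = (F39, 2), (F39, 2), (F39, 2), (F39, 2) ✓
The only OrderID value with inconsistent RHS is OrderID=B93.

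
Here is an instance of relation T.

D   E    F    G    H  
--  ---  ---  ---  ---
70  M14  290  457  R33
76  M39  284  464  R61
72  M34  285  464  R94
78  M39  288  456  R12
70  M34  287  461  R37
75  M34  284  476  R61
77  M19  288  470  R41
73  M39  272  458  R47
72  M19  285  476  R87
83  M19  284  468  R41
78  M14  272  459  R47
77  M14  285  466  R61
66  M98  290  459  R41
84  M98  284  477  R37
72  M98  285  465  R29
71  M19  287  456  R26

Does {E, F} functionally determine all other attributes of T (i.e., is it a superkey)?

Yes

All 16 rows have distinct {E, F} values, so {E, F} → (all attributes) holds and {E, F} is a superkey.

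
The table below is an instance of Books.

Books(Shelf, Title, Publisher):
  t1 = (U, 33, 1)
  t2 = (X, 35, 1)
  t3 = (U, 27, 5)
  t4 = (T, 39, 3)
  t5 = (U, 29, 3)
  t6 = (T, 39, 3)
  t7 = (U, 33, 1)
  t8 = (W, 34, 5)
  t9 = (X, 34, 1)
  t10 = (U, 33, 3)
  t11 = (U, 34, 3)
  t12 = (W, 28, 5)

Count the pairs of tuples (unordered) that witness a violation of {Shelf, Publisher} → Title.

5

(Shelf=U, Publisher=1): all 2 rows agree on Title — 0 pairs.
(Shelf=X, Publisher=1): violating pairs (2,9) — 1 pair.
(Shelf=T, Publisher=3): all 2 rows agree on Title — 0 pairs.
(Shelf=U, Publisher=3): violating pairs (5,10), (5,11), (10,11) — 3 pairs.
(Shelf=W, Publisher=5): violating pairs (8,12) — 1 pair.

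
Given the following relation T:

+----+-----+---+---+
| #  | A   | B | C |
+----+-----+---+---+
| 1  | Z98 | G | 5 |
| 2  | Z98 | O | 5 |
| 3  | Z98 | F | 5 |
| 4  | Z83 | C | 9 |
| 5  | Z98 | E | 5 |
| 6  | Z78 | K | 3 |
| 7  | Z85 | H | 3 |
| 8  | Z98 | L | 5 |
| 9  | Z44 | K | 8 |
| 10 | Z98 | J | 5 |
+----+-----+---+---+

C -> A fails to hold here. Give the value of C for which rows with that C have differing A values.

C=5: rows 1, 2, 3, 5, 8, 10 → A = Z98, Z98, Z98, Z98, Z98, Z98 ✓
C=9: row 4 → A = Z83 ✓
C=3: rows 6, 7 → A takes values {Z78, Z85} — violation
C=8: row 9 → A = Z44 ✓
The only C value with inconsistent A is C=3.

3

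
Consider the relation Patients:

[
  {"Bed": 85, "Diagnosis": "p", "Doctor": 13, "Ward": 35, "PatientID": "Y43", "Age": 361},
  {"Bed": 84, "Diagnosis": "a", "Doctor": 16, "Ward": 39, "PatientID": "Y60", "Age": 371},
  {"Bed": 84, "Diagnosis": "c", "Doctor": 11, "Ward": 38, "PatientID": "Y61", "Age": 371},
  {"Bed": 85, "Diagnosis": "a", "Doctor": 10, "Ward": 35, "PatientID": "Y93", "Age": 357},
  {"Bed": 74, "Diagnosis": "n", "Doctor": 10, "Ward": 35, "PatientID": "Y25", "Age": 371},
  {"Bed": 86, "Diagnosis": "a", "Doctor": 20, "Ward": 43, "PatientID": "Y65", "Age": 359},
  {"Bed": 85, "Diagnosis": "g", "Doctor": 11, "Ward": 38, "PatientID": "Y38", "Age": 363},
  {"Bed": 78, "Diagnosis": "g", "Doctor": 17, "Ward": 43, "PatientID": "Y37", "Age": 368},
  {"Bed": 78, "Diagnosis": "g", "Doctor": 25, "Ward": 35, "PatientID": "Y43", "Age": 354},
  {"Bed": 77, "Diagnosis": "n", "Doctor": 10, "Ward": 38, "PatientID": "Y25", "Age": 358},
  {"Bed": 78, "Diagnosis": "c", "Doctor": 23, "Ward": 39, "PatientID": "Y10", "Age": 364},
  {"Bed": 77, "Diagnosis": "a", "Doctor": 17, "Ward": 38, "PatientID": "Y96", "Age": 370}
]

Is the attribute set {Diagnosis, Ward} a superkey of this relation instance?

All 12 rows have distinct {Diagnosis, Ward} values, so {Diagnosis, Ward} → (all attributes) holds and {Diagnosis, Ward} is a superkey.

Yes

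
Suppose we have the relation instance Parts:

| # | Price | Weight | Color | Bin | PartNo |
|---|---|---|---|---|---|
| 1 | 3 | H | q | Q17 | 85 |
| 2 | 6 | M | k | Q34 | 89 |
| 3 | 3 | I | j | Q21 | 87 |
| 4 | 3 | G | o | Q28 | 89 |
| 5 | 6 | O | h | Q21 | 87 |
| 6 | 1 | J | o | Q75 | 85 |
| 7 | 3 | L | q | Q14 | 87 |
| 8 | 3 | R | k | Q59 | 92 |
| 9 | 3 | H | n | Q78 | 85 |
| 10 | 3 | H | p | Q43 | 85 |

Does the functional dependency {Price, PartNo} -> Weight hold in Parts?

No

(Price=3, PartNo=85): rows 1, 9, 10 → Weight = H, H, H ✓
(Price=6, PartNo=89): row 2 → Weight = M ✓
(Price=3, PartNo=87): rows 3, 7 → Weight takes values {I, L} — violation
(Price=3, PartNo=89): row 4 → Weight = G ✓
(Price=6, PartNo=87): row 5 → Weight = O ✓
(Price=1, PartNo=85): row 6 → Weight = J ✓
(Price=3, PartNo=92): row 8 → Weight = R ✓
Two rows agree on {Price, PartNo} but differ on Weight, so {Price, PartNo} -> Weight does not hold.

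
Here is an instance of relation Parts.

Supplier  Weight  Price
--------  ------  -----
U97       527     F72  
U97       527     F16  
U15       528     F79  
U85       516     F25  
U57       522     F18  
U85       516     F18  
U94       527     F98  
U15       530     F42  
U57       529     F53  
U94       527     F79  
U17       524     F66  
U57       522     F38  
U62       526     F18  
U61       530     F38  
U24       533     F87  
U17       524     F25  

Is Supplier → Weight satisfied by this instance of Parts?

Supplier=U97: 2 rows → Weight = 527, 527 ✓
Supplier=U15: 2 rows → Weight takes values {528, 530} — violation
Supplier=U85: 2 rows → Weight = 516, 516 ✓
Supplier=U57: 3 rows → Weight takes values {522, 529} — violation
Supplier=U94: 2 rows → Weight = 527, 527 ✓
Supplier=U17: 2 rows → Weight = 524, 524 ✓
Supplier=U62: 1 row → Weight = 526 ✓
Supplier=U61: 1 row → Weight = 530 ✓
Supplier=U24: 1 row → Weight = 533 ✓
Two rows agree on Supplier but differ on Weight, so Supplier → Weight does not hold.

No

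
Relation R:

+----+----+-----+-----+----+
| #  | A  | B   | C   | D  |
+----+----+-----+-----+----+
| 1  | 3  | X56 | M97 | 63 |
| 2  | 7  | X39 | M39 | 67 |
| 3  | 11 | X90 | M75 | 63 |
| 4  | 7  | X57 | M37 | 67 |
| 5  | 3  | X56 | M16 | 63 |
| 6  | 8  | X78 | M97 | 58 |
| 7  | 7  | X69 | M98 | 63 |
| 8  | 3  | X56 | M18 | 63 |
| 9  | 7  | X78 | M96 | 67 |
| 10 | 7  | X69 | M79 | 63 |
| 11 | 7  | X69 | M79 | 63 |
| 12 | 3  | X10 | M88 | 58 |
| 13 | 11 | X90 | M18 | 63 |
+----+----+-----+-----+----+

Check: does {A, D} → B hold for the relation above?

No

(A=3, D=63): rows 1, 5, 8 → B = X56, X56, X56 ✓
(A=7, D=67): rows 2, 4, 9 → B takes values {X39, X57, X78} — violation
(A=11, D=63): rows 3, 13 → B = X90, X90 ✓
(A=8, D=58): row 6 → B = X78 ✓
(A=7, D=63): rows 7, 10, 11 → B = X69, X69, X69 ✓
(A=3, D=58): row 12 → B = X10 ✓
Two rows agree on {A, D} but differ on B, so {A, D} → B does not hold.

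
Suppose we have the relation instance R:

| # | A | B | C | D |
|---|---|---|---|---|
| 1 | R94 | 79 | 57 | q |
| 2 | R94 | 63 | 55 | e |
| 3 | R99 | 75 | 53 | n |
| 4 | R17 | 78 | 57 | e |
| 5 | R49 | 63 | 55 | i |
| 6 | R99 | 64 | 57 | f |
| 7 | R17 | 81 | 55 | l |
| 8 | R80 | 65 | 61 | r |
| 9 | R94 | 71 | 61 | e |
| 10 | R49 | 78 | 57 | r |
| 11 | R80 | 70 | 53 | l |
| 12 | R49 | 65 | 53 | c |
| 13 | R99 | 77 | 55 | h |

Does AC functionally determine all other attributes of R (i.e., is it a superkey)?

Yes

All 13 rows have distinct AC values, so AC → (all attributes) holds and AC is a superkey.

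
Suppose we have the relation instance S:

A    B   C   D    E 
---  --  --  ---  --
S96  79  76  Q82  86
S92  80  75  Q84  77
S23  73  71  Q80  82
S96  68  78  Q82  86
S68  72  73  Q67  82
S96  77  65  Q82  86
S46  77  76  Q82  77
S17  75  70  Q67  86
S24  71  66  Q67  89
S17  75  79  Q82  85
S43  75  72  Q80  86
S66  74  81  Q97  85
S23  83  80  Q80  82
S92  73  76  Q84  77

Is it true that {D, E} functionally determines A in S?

(D=Q82, E=86): 3 rows → A = S96, S96, S96 ✓
(D=Q84, E=77): 2 rows → A = S92, S92 ✓
(D=Q80, E=82): 2 rows → A = S23, S23 ✓
(D=Q67, E=82): 1 row → A = S68 ✓
(D=Q82, E=77): 1 row → A = S46 ✓
(D=Q67, E=86): 1 row → A = S17 ✓
(D=Q67, E=89): 1 row → A = S24 ✓
(D=Q82, E=85): 1 row → A = S17 ✓
(D=Q80, E=86): 1 row → A = S43 ✓
(D=Q97, E=85): 1 row → A = S66 ✓
Every {D, E} value is associated with a single A value, so {D, E} -> A holds.

Yes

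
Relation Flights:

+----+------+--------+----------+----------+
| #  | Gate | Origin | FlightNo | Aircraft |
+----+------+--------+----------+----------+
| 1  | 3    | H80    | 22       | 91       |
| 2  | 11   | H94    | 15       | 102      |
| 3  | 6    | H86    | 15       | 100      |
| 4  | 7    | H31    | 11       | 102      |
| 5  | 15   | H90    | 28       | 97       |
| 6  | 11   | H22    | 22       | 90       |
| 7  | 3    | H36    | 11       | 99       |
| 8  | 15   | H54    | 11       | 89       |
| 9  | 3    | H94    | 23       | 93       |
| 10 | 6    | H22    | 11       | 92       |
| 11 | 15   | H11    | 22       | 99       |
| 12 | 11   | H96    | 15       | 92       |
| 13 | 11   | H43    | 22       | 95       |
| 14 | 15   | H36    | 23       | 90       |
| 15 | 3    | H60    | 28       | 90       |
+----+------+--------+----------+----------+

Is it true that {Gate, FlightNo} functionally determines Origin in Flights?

(Gate=3, FlightNo=22): row 1 → Origin = H80 ✓
(Gate=11, FlightNo=15): rows 2, 12 → Origin takes values {H94, H96} — violation
(Gate=6, FlightNo=15): row 3 → Origin = H86 ✓
(Gate=7, FlightNo=11): row 4 → Origin = H31 ✓
(Gate=15, FlightNo=28): row 5 → Origin = H90 ✓
(Gate=11, FlightNo=22): rows 6, 13 → Origin takes values {H22, H43} — violation
(Gate=3, FlightNo=11): row 7 → Origin = H36 ✓
(Gate=15, FlightNo=11): row 8 → Origin = H54 ✓
(Gate=3, FlightNo=23): row 9 → Origin = H94 ✓
(Gate=6, FlightNo=11): row 10 → Origin = H22 ✓
(Gate=15, FlightNo=22): row 11 → Origin = H11 ✓
(Gate=15, FlightNo=23): row 14 → Origin = H36 ✓
(Gate=3, FlightNo=28): row 15 → Origin = H60 ✓
Two rows agree on {Gate, FlightNo} but differ on Origin, so {Gate, FlightNo} -> Origin does not hold.

No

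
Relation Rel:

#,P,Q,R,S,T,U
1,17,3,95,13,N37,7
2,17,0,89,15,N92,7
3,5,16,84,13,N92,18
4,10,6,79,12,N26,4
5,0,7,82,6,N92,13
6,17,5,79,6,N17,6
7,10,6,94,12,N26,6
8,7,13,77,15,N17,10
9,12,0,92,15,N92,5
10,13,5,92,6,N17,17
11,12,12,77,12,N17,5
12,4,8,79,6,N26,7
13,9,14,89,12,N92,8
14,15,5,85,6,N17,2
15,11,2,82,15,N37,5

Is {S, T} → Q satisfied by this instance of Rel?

(S=13, T=N37): row 1 → Q = 3 ✓
(S=15, T=N92): rows 2, 9 → Q = 0, 0 ✓
(S=13, T=N92): row 3 → Q = 16 ✓
(S=12, T=N26): rows 4, 7 → Q = 6, 6 ✓
(S=6, T=N92): row 5 → Q = 7 ✓
(S=6, T=N17): rows 6, 10, 14 → Q = 5, 5, 5 ✓
(S=15, T=N17): row 8 → Q = 13 ✓
(S=12, T=N17): row 11 → Q = 12 ✓
(S=6, T=N26): row 12 → Q = 8 ✓
(S=12, T=N92): row 13 → Q = 14 ✓
(S=15, T=N37): row 15 → Q = 2 ✓
Every {S, T} value is associated with a single Q value, so {S, T} → Q holds.

Yes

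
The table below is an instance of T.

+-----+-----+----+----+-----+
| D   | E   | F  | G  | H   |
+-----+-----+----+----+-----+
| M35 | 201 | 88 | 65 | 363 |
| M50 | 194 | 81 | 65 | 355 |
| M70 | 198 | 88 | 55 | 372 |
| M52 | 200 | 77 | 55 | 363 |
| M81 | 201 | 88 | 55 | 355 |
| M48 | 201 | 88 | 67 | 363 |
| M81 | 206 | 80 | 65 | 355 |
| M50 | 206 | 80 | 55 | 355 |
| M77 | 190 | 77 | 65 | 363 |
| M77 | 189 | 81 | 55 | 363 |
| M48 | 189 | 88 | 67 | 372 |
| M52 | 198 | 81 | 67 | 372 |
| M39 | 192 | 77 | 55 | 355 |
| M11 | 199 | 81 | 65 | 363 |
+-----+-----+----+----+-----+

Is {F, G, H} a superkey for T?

All 14 rows have distinct {F, G, H} values, so {F, G, H} → (all attributes) holds and {F, G, H} is a superkey.

Yes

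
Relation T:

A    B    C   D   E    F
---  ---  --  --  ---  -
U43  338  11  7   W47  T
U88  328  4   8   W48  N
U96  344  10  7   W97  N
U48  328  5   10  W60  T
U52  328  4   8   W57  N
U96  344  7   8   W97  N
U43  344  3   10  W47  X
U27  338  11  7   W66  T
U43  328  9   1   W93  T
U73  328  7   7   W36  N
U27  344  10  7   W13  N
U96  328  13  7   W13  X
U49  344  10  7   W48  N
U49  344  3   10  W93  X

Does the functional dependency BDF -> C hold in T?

Yes

(B=338, D=7, F=T): 2 rows → C = 11, 11 ✓
(B=328, D=8, F=N): 2 rows → C = 4, 4 ✓
(B=344, D=7, F=N): 3 rows → C = 10, 10, 10 ✓
(B=328, D=10, F=T): 1 row → C = 5 ✓
(B=344, D=8, F=N): 1 row → C = 7 ✓
(B=344, D=10, F=X): 2 rows → C = 3, 3 ✓
(B=328, D=1, F=T): 1 row → C = 9 ✓
(B=328, D=7, F=N): 1 row → C = 7 ✓
(B=328, D=7, F=X): 1 row → C = 13 ✓
Every BDF value is associated with a single C value, so BDF -> C holds.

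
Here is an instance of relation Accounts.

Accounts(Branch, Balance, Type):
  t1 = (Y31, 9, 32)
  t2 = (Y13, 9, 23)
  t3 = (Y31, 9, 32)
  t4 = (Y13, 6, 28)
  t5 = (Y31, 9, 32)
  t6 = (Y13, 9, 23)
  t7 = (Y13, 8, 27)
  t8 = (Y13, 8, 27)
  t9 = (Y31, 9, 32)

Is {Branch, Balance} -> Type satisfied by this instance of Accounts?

(Branch=Y31, Balance=9): rows 1, 3, 5, 9 → Type = 32, 32, 32, 32 ✓
(Branch=Y13, Balance=9): rows 2, 6 → Type = 23, 23 ✓
(Branch=Y13, Balance=6): row 4 → Type = 28 ✓
(Branch=Y13, Balance=8): rows 7, 8 → Type = 27, 27 ✓
Every {Branch, Balance} value is associated with a single Type value, so {Branch, Balance} -> Type holds.

Yes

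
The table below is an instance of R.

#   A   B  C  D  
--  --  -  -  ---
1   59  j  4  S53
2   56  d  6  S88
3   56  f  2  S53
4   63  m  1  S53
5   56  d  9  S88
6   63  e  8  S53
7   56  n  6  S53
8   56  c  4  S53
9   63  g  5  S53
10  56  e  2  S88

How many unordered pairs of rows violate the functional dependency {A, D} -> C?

(A=56, D=S88): violating pairs (2,5), (2,10), (5,10) — 3 pairs.
(A=56, D=S53): violating pairs (3,7), (3,8), (7,8) — 3 pairs.
(A=63, D=S53): violating pairs (4,6), (4,9), (6,9) — 3 pairs.

9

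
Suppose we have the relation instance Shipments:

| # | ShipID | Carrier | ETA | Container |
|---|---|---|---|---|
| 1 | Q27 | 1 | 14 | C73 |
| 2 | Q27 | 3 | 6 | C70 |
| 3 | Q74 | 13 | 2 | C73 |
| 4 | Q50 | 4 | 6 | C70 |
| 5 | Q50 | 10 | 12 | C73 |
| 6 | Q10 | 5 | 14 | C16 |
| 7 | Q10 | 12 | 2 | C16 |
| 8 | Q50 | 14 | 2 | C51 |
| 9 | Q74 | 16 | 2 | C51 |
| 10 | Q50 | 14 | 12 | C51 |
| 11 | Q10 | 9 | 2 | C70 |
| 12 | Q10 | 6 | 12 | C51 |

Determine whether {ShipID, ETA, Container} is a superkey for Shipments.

Yes

All 12 rows have distinct {ShipID, ETA, Container} values, so {ShipID, ETA, Container} → (all attributes) holds and {ShipID, ETA, Container} is a superkey.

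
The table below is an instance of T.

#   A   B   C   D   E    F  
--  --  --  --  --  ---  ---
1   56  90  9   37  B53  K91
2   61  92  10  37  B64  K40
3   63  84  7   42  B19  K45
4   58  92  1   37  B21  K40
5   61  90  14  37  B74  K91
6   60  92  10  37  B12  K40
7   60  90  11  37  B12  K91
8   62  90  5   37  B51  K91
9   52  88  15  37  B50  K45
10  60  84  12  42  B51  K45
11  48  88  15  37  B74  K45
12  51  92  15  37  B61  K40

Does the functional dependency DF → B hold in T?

(D=37, F=K91): rows 1, 5, 7, 8 → B = 90, 90, 90, 90 ✓
(D=37, F=K40): rows 2, 4, 6, 12 → B = 92, 92, 92, 92 ✓
(D=42, F=K45): rows 3, 10 → B = 84, 84 ✓
(D=37, F=K45): rows 9, 11 → B = 88, 88 ✓
Every DF value is associated with a single B value, so DF → B holds.

Yes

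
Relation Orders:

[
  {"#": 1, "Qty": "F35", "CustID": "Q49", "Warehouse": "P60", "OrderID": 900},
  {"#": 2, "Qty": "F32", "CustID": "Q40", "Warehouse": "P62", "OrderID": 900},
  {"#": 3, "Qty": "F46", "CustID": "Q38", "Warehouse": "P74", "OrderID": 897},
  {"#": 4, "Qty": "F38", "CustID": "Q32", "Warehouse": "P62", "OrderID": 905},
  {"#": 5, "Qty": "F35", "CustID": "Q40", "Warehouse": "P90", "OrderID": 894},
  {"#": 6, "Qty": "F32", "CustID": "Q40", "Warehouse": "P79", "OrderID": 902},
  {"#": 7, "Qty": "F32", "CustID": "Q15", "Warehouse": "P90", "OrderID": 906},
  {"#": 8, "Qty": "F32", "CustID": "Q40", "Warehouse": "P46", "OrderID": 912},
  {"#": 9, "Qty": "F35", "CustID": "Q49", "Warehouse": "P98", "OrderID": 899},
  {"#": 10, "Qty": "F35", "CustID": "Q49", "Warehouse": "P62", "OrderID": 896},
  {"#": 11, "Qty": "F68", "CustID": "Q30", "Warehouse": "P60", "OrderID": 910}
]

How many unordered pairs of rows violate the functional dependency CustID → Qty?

3

CustID=Q49: all 3 rows agree on Qty — 0 pairs.
CustID=Q40: violating pairs (2,5), (5,6), (5,8) — 3 pairs.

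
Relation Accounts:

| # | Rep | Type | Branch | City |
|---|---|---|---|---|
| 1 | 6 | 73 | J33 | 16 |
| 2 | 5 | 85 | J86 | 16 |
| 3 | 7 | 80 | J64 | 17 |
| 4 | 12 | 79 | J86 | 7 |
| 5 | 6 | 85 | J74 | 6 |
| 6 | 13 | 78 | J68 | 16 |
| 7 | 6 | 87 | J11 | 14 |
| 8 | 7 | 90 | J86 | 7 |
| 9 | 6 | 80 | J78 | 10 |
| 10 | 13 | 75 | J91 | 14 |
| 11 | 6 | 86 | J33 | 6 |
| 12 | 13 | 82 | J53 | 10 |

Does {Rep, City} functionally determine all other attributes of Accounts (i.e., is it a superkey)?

No

Rows 5 and 11 have the same {Rep, City} value (Rep=6, City=6) but are distinct tuples, so {Rep, City} does not determine every attribute — not a superkey.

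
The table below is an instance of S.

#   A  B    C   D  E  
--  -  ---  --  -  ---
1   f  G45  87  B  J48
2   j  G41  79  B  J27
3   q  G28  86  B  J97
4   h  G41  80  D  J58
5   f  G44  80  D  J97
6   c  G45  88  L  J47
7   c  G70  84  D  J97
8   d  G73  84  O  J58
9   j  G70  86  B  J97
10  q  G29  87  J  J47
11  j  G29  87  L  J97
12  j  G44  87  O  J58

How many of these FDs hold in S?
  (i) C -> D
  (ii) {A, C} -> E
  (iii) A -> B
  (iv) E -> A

(i) C -> D: C=87: rows 1, 10, 11, 12 → D takes values {B, J, L, O} — violation; C=84: rows 7, 8 → D takes values {D, O} — violation — fails.
(ii) {A, C} -> E: (A=j, C=87): rows 11, 12 → E takes values {J97, J58} — violation — fails.
(iii) A -> B: A=f: rows 1, 5 → B takes values {G45, G44} — violation; A=j: rows 2, 9, 11, 12 → B takes values {G41, G70, G29, G44} — violation; A=q: rows 3, 10 → B takes values {G28, G29} — violation; A=c: rows 6, 7 → B takes values {G45, G70} — violation — fails.
(iv) E -> A: E=J97: rows 3, 5, 7, 9, 11 → A takes values {q, f, c, j} — violation; E=J58: rows 4, 8, 12 → A takes values {h, d, j} — violation; E=J47: rows 6, 10 → A takes values {c, q} — violation — fails.
None of the 4 dependencies hold.

0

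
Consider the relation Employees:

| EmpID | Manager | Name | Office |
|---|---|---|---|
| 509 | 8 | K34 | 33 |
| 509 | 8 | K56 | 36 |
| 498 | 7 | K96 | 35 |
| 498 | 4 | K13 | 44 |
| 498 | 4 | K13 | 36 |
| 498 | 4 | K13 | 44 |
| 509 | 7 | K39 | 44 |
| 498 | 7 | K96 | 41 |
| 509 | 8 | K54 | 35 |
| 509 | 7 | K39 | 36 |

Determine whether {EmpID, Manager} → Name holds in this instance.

No

(EmpID=509, Manager=8): 3 rows → Name takes values {K34, K56, K54} — violation
(EmpID=498, Manager=7): 2 rows → Name = K96, K96 ✓
(EmpID=498, Manager=4): 3 rows → Name = K13, K13, K13 ✓
(EmpID=509, Manager=7): 2 rows → Name = K39, K39 ✓
Two rows agree on {EmpID, Manager} but differ on Name, so {EmpID, Manager} → Name does not hold.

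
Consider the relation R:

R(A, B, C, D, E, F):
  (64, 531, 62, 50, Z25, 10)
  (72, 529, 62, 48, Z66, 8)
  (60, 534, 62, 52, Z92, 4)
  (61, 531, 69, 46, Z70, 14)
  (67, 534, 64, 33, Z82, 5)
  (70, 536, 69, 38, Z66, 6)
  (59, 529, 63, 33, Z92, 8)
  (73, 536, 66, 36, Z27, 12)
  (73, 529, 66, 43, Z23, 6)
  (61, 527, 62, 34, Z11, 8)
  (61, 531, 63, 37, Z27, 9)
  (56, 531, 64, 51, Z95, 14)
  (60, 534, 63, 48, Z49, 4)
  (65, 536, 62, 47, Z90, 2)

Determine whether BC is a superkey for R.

Yes

All 14 rows have distinct BC values, so BC → (all attributes) holds and BC is a superkey.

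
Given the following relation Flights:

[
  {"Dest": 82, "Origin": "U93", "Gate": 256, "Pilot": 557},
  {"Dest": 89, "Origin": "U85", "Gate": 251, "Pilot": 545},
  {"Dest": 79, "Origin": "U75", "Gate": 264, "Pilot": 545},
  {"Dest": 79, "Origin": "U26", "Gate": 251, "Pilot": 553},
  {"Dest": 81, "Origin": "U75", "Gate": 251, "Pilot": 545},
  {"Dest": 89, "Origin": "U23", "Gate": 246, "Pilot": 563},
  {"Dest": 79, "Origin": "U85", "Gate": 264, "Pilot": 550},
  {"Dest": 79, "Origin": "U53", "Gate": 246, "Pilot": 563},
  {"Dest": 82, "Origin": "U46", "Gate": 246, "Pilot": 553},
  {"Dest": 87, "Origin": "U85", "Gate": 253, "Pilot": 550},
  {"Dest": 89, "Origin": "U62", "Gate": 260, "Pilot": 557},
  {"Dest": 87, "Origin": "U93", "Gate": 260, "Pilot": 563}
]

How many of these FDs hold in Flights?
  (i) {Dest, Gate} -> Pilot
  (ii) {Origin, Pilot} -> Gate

(i) {Dest, Gate} -> Pilot: (Dest=79, Gate=264): 2 rows → Pilot takes values {545, 550} — violation — fails.
(ii) {Origin, Pilot} -> Gate: (Origin=U75, Pilot=545): 2 rows → Gate takes values {264, 251} — violation; (Origin=U85, Pilot=550): 2 rows → Gate takes values {264, 253} — violation — fails.
None of the 2 dependencies hold.

0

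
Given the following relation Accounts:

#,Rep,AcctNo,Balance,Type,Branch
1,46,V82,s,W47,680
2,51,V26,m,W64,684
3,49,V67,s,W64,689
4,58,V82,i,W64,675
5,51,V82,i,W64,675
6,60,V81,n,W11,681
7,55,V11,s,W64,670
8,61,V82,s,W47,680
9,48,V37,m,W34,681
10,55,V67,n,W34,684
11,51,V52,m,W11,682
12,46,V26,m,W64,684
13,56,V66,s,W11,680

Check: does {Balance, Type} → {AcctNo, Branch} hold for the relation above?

No

(Balance=s, Type=W47): rows 1, 8 → {AcctNo,Branch} = (V82, 680), (V82, 680) ✓
(Balance=m, Type=W64): rows 2, 12 → {AcctNo,Branch} = (V26, 684), (V26, 684) ✓
(Balance=s, Type=W64): rows 3, 7 → {AcctNo,Branch} takes values {(V67, 689), (V11, 670)} — violation
(Balance=i, Type=W64): rows 4, 5 → {AcctNo,Branch} = (V82, 675), (V82, 675) ✓
(Balance=n, Type=W11): row 6 → {AcctNo,Branch} = (V81, 681) ✓
(Balance=m, Type=W34): row 9 → {AcctNo,Branch} = (V37, 681) ✓
(Balance=n, Type=W34): row 10 → {AcctNo,Branch} = (V67, 684) ✓
(Balance=m, Type=W11): row 11 → {AcctNo,Branch} = (V52, 682) ✓
(Balance=s, Type=W11): row 13 → {AcctNo,Branch} = (V66, 680) ✓
Two rows agree on {Balance, Type} but differ on {AcctNo, Branch}, so {Balance, Type} → {AcctNo, Branch} does not hold.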